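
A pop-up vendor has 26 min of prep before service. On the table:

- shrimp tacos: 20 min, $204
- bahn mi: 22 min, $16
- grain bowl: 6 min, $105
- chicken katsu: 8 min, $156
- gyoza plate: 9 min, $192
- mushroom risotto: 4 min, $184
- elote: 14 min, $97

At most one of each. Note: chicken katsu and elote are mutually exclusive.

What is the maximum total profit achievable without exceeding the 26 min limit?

532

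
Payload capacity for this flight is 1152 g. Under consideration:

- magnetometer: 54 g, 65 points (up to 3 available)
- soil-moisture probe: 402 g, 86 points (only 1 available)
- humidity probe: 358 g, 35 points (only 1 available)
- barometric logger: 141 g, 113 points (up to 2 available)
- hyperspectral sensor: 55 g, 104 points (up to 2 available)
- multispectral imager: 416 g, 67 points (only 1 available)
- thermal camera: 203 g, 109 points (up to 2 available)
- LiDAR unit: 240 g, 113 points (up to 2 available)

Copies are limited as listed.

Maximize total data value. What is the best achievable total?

895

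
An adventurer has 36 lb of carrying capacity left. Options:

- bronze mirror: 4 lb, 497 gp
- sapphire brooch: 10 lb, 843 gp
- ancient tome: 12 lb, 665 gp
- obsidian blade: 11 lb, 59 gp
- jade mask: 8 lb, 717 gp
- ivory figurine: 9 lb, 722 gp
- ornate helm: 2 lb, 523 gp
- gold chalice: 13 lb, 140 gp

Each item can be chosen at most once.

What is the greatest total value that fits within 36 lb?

3302

Density check — ornate helm 261.50, bronze mirror 124.25, jade mask 89.62 are the best per lb.
Best packing: bronze mirror + sapphire brooch + jade mask + ivory figurine + ornate helm — 33 lb, 3302 total.
No other feasible combination exceeds 3302.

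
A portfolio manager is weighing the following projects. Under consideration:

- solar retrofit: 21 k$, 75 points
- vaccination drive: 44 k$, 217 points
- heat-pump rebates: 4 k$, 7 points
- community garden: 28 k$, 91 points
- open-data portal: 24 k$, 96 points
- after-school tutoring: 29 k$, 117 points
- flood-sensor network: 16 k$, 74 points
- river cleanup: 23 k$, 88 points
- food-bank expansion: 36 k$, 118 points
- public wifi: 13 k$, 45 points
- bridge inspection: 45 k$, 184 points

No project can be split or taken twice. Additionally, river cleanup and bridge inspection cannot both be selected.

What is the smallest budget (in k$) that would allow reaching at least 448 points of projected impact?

102

Look for the lowest-budget combination reaching 448.
vaccination drive + after-school tutoring + flood-sensor network + public wifi reaches 453 using 102 k$.
No combination under 102 k$ hits 448.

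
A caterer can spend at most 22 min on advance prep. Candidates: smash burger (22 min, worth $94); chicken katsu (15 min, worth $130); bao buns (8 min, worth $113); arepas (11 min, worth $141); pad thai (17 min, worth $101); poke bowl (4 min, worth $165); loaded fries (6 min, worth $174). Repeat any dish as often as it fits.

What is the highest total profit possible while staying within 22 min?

Greedy by ratio would take 5×poke bowl: 20 min used, total 825.
The 4 min tied up in poke bowl is better spent on loaded fries — total rises to 834 (22 min).
That's the maximum — no swap from here does better than 834.

834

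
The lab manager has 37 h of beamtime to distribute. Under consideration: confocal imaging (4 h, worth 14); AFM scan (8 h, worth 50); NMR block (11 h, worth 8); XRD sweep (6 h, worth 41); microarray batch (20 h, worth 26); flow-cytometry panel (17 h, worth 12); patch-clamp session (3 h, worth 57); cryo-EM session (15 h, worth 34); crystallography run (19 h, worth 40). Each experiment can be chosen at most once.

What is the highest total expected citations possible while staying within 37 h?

196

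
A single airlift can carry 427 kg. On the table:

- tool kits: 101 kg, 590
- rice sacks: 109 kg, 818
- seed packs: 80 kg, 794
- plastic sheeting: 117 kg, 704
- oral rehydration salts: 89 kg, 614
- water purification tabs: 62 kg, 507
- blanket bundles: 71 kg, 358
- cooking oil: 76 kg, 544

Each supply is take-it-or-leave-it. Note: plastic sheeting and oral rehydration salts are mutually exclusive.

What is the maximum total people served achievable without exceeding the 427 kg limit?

3277

By people served per kg: seed packs 9.93, water purification tabs 8.18, rice sacks 7.50, cooking oil 7.16 lead.
Best packing: rice sacks + seed packs + oral rehydration salts + water purification tabs + cooking oil — 416 kg, 3277 total.
Nothing else feasible within 427 kg beats 3277.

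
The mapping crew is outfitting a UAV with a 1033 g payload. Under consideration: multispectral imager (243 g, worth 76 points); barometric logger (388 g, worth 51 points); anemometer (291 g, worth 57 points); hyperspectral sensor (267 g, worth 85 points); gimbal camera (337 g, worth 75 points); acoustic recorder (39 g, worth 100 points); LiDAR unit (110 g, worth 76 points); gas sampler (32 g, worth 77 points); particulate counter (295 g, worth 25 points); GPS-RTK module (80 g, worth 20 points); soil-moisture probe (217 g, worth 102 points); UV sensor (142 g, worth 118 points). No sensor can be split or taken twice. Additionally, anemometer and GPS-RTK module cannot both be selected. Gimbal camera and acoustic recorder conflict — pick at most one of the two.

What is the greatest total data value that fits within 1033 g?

578

Density check — acoustic recorder 2.56, gas sampler 2.41, UV sensor 0.83, LiDAR unit 0.69 are the best per g.
Best packing: multispectral imager + hyperspectral sensor + acoustic recorder + gas sampler + GPS-RTK module + soil-moisture probe + UV sensor — 1020 g, 578 total.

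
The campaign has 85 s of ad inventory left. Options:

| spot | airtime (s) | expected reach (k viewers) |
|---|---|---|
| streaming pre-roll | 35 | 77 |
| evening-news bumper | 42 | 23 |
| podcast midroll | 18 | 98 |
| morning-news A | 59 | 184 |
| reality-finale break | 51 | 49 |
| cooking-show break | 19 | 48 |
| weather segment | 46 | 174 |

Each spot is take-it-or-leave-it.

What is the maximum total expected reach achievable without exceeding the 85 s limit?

320

Best packing: podcast midroll + cooking-show break + weather segment — 83 s, 320 total.
Next best is podcast midroll + morning-news A at 282 (77 s) — short by 38.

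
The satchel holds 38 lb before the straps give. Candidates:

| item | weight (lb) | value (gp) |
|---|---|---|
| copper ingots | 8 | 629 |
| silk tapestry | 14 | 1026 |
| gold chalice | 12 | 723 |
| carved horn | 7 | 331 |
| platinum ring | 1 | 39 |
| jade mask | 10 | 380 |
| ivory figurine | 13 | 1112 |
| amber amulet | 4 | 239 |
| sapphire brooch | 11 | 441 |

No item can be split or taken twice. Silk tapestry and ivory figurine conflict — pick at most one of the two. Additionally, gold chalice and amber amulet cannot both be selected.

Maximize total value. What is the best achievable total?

Copper ingots + gold chalice + platinum ring + ivory figurine uses 34 of the 38 lb and totals 2503.

2503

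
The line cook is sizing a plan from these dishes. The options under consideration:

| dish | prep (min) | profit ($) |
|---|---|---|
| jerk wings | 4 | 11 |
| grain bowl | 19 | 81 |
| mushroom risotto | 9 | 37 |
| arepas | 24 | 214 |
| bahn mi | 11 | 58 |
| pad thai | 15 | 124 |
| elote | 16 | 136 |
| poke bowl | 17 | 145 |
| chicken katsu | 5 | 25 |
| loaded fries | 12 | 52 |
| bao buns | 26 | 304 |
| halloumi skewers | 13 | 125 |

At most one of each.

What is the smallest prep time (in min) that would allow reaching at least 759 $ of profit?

78

Minimise min subject to total profit ≥ 759.
arepas + pad thai + bao buns + halloumi skewers: 767 profit at 78 min.
Any bundle with less than 78 min falls short of 759.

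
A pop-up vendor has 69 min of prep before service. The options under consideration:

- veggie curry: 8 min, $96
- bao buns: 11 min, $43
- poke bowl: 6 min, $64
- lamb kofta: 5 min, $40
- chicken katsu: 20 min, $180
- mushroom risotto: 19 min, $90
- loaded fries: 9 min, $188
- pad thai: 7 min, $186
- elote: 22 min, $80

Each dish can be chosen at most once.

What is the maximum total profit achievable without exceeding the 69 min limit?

804

The ratio heuristic lands on veggie curry + bao buns + poke bowl + lamb kofta + chicken katsu + loaded fries + pad thai (797) but leaves 3 min idle.
Dropping bao buns and lamb kofta frees 16 min; slotting in mushroom risotto (19 min) lifts the total to 804 at 69 min.
Nothing else within 69 min beats 804.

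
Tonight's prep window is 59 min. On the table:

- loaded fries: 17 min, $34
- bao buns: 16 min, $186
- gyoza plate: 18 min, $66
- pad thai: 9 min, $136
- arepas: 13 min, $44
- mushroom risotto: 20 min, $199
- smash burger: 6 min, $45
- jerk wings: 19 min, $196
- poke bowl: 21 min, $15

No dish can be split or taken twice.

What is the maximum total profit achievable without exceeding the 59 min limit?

A density-first pass picks bao buns + pad thai + smash burger + jerk wings — 563 at 50 min.
Dropping pad thai and smash burger frees 15 min; slotting in mushroom risotto (20 min) lifts the total to 581 at 55 min.
Runner-up pad thai + mushroom risotto + smash burger + jerk wings tops out at 576.

581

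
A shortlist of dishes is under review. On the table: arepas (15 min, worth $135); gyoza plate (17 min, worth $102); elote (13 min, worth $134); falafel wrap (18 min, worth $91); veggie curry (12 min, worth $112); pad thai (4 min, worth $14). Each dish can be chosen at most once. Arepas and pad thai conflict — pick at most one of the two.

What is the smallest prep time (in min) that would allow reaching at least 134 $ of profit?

Minimise min subject to total profit ≥ 134.
Taking elote gives 134 (≥ 134) for 13 min.
No combination under 13 min hits 134.

13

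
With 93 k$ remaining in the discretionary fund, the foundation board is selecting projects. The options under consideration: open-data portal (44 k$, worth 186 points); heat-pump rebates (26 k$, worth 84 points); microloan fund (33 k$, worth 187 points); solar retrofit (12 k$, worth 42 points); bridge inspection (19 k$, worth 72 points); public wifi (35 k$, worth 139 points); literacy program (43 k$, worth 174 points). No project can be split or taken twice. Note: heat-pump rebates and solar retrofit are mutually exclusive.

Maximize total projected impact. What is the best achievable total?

Ranking by ratio (projected impact/k$): microloan fund 5.67, open-data portal 4.23, literacy program 4.05.
The ratio ordering already packs tightly: open-data portal + microloan fund + solar retrofit, 89 k$, 415.
The closest alternative, microloan fund + solar retrofit + literacy program, reaches only 403.

415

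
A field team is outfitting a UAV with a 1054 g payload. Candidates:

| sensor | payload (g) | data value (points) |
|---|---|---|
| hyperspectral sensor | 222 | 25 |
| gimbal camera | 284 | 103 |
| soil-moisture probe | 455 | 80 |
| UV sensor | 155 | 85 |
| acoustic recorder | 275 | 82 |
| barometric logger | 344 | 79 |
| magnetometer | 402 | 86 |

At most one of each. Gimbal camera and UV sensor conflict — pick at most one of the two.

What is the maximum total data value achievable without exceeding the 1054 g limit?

278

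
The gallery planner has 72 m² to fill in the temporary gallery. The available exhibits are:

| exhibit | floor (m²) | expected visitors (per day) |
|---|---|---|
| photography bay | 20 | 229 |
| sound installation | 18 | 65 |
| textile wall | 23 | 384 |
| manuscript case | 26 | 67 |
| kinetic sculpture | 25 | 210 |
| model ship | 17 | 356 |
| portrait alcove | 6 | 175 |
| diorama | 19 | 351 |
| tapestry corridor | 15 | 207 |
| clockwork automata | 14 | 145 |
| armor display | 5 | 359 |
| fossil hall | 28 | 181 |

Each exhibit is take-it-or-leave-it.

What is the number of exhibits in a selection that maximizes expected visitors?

Optimal total is 1625.
One optimal bundle: textile wall + model ship + portrait alcove + diorama + armor display (70 m²).
Any selection reaching 1625 contains exactly 5 exhibits.

5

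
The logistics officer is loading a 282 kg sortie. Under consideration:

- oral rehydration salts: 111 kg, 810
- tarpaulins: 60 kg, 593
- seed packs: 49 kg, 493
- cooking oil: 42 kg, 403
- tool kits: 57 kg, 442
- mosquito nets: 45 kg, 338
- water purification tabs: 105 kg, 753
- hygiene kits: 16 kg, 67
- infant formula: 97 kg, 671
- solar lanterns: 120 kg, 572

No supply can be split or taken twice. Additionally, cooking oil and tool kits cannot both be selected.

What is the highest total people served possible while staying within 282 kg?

2366

Taking oral rehydration salts + tarpaulins + seed packs + cooking oil + hygiene kits: 278 kg used, 2366 in people served.
Every other selection either busts 282 kg or breaks a pairing rule or fails to beat 2366.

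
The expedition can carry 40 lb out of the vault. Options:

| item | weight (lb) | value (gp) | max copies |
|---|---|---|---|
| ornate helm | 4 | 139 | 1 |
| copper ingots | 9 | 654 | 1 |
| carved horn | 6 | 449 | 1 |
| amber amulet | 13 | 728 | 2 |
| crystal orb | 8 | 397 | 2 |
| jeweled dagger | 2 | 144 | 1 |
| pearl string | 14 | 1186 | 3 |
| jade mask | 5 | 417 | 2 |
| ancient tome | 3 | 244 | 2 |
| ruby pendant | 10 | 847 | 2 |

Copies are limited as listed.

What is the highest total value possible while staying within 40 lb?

3368

Greedy by ratio would take jeweled dagger + 2×pearl string + ruby pendant: 40 lb used, total 3363.
The 16 lb tied up in jeweled dagger and pearl string is better spent on 2×ancient tome + ruby pendant — total rises to 3368 (40 lb).
No other feasible combination exceeds 3368.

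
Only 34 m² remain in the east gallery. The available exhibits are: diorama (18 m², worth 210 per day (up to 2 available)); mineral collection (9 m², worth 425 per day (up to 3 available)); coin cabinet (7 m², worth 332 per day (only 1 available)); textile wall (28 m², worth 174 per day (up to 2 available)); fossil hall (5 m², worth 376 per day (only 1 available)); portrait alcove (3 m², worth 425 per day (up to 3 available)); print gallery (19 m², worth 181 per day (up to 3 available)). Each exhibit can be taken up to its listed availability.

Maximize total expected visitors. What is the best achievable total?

2501

Ranking by ratio (expected visitors/m²): portrait alcove 141.67, fossil hall 75.20, coin cabinet 47.43.
Taking the top-ratio exhibits first gives mineral collection + coin cabinet + fossil hall + 3×portrait alcove for 2408 (30 m²).
Dropping coin cabinet frees 7 m²; slotting in mineral collection (9 m²) lifts the total to 2501 at 32 m².
The spare 2 m² is too small for any remaining exhibit, and no exchange beats 2501.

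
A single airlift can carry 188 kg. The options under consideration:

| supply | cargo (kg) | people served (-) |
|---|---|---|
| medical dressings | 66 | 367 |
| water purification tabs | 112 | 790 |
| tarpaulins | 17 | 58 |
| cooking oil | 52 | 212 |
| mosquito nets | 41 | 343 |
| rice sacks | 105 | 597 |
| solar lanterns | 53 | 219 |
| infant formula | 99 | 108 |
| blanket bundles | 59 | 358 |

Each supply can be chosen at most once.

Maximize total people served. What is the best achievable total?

1206

A density-first pass picks water purification tabs + tarpaulins + mosquito nets — 1191 at 170 kg.
The 41 kg tied up in mosquito nets is better spent on blanket bundles — total rises to 1206 (188 kg).
The closest alternative, water purification tabs + tarpaulins + mosquito nets, reaches only 1191.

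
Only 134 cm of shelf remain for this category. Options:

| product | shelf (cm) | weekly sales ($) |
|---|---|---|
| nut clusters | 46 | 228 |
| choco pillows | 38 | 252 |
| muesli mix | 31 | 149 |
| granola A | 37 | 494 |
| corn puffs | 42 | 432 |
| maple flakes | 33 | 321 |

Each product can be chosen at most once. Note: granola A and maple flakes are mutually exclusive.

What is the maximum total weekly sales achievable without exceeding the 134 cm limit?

By weekly sales per cm: granola A 13.35, corn puffs 10.29, maple flakes 9.73, choco pillows 6.63 lead.
Choco pillows + granola A + corn puffs uses 117 of the 134 cm and totals 1178.

1178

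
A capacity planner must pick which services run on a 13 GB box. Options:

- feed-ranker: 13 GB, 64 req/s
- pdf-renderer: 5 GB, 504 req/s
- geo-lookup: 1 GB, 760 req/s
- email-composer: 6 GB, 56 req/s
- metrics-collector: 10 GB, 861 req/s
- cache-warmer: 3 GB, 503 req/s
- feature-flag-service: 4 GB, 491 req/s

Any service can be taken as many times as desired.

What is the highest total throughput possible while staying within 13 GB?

9880

Density check — geo-lookup 760.00, cache-warmer 167.67, feature-flag-service 122.75, pdf-renderer 100.80 are the best per GB.
13×geo-lookup uses 13 of the 13 GB and totals 9880.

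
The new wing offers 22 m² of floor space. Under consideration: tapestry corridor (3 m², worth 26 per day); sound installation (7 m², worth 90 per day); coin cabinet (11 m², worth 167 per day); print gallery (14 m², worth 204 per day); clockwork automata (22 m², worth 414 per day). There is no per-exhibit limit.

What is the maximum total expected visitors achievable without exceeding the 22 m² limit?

414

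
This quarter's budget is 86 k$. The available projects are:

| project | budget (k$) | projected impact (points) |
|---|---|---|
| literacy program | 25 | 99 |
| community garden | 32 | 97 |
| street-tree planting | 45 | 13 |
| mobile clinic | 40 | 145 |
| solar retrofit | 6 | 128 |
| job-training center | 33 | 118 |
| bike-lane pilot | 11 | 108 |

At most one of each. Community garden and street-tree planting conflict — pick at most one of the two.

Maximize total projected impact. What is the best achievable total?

Best packing: literacy program + mobile clinic + solar retrofit + bike-lane pilot — 82 k$, 480 total.

480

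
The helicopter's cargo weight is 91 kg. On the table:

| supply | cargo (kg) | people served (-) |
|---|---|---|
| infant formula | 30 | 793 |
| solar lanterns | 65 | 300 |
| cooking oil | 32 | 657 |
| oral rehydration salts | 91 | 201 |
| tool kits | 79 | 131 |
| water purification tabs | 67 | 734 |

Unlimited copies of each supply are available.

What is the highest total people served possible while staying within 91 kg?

2379

Best packing: 3×infant formula — 90 kg, 2379 total.
The spare 1 kg is too small for any remaining supply, and no exchange beats 2379.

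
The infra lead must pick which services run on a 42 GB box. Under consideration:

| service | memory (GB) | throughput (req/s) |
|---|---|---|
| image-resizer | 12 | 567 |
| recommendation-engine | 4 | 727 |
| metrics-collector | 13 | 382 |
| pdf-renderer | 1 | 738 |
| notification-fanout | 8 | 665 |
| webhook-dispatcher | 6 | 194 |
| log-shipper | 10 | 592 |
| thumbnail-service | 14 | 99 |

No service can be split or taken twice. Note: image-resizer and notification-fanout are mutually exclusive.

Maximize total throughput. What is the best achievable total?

Best packing: recommendation-engine + metrics-collector + pdf-renderer + notification-fanout + webhook-dispatcher + log-shipper — 42 GB, 3298 total.

3298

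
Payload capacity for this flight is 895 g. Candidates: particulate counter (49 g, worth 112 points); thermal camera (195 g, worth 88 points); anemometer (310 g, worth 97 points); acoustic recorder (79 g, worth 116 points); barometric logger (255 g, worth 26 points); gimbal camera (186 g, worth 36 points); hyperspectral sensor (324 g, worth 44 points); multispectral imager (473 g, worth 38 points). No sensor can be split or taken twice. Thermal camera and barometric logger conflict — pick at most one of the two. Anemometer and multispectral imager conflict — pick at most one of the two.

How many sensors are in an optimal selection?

Best achievable data value is 449.
One optimal bundle: particulate counter + thermal camera + anemometer + acoustic recorder + gimbal camera (819 g).
All optima have 5 sensors.

5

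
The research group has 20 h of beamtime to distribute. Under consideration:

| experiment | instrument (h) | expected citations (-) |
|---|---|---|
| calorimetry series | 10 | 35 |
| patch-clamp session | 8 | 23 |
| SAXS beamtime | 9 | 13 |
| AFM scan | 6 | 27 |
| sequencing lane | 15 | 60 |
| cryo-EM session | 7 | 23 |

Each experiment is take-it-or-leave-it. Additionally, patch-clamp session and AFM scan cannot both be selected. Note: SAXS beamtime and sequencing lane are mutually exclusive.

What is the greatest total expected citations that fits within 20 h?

62

Calorimetry series + AFM scan uses 16 of the 20 h and totals 62.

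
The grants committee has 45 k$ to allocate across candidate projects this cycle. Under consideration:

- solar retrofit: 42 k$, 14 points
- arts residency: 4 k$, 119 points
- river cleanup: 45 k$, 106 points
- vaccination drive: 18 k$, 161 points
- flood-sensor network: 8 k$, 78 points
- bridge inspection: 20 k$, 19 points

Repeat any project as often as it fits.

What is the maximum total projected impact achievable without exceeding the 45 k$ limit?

Best packing: 11×arts residency — 44 k$, 1309 total.

1309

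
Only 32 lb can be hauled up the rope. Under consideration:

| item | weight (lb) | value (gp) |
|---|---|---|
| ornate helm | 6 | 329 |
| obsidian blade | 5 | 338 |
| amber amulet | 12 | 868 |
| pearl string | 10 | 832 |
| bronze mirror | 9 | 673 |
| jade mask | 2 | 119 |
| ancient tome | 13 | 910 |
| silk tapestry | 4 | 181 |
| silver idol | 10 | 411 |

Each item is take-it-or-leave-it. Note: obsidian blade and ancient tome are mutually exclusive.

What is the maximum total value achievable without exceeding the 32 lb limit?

Greedy by ratio would take amber amulet + pearl string + bronze mirror: 31 lb used, total 2373.
Replace amber amulet with ancient tome: the trade gains 42 net, giving 2415 at 32 lb.
That's the maximum — no feasible swap from here does better than 2415.

2415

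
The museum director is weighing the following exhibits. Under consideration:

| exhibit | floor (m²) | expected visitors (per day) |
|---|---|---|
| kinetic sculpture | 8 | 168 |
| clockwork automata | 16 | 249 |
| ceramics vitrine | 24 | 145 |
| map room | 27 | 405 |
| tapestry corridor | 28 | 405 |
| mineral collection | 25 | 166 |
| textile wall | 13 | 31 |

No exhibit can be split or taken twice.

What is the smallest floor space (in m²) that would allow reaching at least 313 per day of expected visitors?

24

Need the lightest bundle worth ≥ 313.
kinetic sculpture + clockwork automata reaches 417 using 24 m².
Any bundle with less than 24 m² falls short of 313.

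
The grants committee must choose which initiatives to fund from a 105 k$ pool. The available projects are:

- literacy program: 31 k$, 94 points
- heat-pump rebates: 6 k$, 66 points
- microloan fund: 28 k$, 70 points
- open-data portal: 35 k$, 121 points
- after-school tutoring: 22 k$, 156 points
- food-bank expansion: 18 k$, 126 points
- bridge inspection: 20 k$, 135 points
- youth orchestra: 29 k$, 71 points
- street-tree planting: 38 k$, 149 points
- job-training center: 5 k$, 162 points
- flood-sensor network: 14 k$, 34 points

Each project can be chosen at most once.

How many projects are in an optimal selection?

6

Best achievable projected impact is 739.
literacy program + heat-pump rebates + after-school tutoring + food-bank expansion + bridge inspection + job-training center hits 739 at 102 k$.
All optima have 6 projects.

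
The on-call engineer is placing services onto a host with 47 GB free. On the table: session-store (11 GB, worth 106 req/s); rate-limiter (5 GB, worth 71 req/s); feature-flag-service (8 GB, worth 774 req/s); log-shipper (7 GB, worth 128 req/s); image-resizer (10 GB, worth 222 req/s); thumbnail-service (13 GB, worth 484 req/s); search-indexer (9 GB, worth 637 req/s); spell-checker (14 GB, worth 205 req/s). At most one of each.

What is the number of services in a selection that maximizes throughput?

5

Best achievable throughput is 2245.
For example feature-flag-service + log-shipper + image-resizer + thumbnail-service + search-indexer achieves it, using 47 GB.
Every optimal selection uses 5 services.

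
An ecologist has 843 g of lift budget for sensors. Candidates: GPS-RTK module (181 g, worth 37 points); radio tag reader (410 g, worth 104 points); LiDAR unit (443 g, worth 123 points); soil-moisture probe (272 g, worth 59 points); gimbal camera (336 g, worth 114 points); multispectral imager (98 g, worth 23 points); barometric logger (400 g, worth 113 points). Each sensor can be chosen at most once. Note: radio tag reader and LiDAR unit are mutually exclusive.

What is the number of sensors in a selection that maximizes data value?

3

Best achievable data value is 250.
For example gimbal camera + multispectral imager + barometric logger achieves it, using 834 g.
All optima have 3 sensors.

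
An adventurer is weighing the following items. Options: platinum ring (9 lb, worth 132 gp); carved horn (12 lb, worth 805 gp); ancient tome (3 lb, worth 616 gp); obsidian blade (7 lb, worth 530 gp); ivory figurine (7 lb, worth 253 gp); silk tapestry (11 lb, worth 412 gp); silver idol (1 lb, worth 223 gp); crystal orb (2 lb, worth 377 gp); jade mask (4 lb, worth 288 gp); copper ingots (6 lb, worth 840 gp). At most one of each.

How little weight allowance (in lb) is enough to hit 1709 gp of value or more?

Look for the lowest-weight combination reaching 1709.
Taking ancient tome + crystal orb + copper ingots gives 1833 (≥ 1709) for 11 lb.
No combination under 11 lb hits 1709.

11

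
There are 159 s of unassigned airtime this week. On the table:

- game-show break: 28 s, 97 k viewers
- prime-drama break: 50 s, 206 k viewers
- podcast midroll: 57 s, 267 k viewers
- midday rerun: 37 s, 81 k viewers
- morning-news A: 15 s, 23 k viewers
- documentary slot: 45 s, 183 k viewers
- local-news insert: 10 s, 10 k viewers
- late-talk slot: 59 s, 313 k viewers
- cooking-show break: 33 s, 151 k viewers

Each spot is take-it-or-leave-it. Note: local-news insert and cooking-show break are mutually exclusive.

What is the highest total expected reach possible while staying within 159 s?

731

Density check — late-talk slot 5.31, podcast midroll 4.68, cooking-show break 4.58 are the best per s.
Best packing: podcast midroll + late-talk slot + cooking-show break — 149 s, 731 total.
Runner-up prime-drama break + documentary slot + late-talk slot tops out at 702.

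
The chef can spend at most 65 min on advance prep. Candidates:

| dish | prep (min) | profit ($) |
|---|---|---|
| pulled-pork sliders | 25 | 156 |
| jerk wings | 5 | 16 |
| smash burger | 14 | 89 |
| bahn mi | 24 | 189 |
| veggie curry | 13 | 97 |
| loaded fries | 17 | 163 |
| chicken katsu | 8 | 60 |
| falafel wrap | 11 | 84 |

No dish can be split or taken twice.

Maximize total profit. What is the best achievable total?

Greedy by ratio would take jerk wings + bahn mi + loaded fries + chicken katsu + falafel wrap: 65 min used, total 512.
Replace jerk wings and chicken katsu with veggie curry: the trade gains 21 net, giving 533 at 65 min.

533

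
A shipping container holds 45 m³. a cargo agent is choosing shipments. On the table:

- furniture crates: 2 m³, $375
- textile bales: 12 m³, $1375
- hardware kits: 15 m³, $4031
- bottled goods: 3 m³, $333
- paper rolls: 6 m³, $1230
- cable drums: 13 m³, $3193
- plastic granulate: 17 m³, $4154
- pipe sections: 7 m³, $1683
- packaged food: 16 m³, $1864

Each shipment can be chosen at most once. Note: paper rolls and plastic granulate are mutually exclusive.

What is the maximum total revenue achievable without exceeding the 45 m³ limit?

11378

Hardware kits + cable drums + plastic granulate uses 45 of the 45 m³ and totals 11378.
An exhaustive check of the 512 subsets confirms 11378.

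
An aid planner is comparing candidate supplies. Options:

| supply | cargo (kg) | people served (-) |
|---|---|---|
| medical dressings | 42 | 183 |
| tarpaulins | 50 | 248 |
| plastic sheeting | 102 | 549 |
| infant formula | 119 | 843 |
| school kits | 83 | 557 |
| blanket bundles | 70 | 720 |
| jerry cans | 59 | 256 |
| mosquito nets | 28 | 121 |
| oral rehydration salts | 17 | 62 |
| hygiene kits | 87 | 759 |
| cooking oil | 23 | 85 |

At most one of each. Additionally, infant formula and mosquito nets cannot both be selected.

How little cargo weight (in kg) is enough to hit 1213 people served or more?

Minimise kg subject to total people served ≥ 1213.
school kits + blanket bundles reaches 1277 using 153 kg.
Any bundle with less than 153 kg falls short of 1213.

153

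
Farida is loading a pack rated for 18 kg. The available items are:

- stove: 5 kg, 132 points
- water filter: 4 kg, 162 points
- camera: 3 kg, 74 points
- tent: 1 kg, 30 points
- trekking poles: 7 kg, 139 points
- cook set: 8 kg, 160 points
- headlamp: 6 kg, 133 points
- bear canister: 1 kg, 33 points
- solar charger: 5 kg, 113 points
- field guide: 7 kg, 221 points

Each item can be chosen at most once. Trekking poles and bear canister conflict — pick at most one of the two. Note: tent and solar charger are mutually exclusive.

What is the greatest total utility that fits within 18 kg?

The ratio ordering already packs tightly: stove + water filter + tent + bear canister + field guide, 18 kg, 578.
No other feasible combination exceeds 578.

578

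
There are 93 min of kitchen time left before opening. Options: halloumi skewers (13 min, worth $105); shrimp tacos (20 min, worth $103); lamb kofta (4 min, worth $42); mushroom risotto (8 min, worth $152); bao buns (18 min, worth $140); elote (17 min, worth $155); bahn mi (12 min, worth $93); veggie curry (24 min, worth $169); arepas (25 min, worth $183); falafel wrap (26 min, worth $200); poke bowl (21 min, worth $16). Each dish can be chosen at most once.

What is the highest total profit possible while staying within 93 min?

837

The ratio heuristic lands on halloumi skewers + shrimp tacos + lamb kofta + mushroom risotto + bao buns + elote + bahn mi (790) but leaves 1 min idle.
But halloumi skewers + lamb kofta + mushroom risotto + elote + arepas + falafel wrap fits in 93 min and reaches 837.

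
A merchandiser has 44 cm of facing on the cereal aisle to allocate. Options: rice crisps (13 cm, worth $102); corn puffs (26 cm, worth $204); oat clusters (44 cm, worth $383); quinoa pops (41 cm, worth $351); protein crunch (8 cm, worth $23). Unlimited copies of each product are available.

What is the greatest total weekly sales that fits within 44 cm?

383

Oat clusters uses 44 of the 44 cm and totals 383.
Every other selection either busts 44 cm or fails to beat 383.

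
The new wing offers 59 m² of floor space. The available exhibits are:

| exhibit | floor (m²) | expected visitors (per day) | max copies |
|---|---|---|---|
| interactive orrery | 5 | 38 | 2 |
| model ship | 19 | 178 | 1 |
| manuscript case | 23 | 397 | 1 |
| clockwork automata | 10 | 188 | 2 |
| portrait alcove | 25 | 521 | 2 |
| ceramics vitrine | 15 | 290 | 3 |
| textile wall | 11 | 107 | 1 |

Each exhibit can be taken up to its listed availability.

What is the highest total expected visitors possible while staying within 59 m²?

1106

Greedy by ratio would take interactive orrery + 2×portrait alcove: 55 m² used, total 1080.
Replace interactive orrery and portrait alcove with manuscript case + clockwork automata: the trade gains 26 net, giving 1106 at 58 m².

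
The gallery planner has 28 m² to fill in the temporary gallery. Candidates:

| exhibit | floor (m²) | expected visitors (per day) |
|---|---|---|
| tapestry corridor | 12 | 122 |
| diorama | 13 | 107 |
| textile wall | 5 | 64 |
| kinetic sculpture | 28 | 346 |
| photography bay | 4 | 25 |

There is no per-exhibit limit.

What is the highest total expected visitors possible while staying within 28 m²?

Ranking by ratio (expected visitors/m²): textile wall 12.80, kinetic sculpture 12.36, tapestry corridor 10.17.
Filling by ratio: 5×textile wall for 320, with 3 m² left unused.
Replace 5×textile wall with kinetic sculpture: the trade gains 26 net, giving 346 at 28 m².
That's the maximum — no swap from here does better than 346.

346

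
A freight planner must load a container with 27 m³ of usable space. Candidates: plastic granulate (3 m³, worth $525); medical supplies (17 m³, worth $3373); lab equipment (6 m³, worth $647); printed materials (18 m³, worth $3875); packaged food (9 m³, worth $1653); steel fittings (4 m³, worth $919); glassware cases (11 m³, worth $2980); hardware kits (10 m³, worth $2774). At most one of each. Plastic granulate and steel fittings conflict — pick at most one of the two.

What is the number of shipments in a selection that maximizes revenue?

3

Optimal total is 6673.
steel fittings + glassware cases + hardware kits hits 6673 at 25 m³.
Every optimal selection uses 3 shipments.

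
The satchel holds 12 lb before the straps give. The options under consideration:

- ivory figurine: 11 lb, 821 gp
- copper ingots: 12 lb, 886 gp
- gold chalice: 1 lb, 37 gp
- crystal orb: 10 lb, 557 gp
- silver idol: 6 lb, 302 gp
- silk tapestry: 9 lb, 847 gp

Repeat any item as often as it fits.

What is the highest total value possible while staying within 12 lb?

958

Taking 3×gold chalice + silk tapestry: 12 lb used, 958 in value.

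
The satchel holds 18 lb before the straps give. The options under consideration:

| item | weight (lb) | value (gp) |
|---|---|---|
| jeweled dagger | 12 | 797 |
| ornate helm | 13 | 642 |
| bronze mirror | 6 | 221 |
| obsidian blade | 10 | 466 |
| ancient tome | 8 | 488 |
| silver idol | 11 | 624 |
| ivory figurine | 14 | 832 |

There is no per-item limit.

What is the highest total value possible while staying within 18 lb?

1018

Density check — jeweled dagger 66.42, ancient tome 61.00, ivory figurine 59.43 are the best per lb.
Taking jeweled dagger + bronze mirror: 18 lb used, 1018 in value.
That's the maximum — no swap from here does better than 1018.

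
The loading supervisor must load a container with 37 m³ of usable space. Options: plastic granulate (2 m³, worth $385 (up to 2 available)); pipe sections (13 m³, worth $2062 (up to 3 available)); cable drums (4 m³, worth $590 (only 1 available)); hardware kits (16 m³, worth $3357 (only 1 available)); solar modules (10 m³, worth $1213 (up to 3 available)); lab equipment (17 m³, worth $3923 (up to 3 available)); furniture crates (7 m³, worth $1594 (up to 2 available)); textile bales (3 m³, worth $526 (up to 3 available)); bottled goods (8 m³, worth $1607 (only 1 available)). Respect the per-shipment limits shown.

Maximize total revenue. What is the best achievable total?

8372

Ranking by ratio (revenue/m³): lab equipment 230.76, furniture crates 227.71, hardware kits 209.81, bottled goods 200.88.
Greedy by ratio would take plastic granulate + 2×lab equipment: 36 m³ used, total 8231.
Replace plastic granulate with textile bales: the trade gains 141 net, giving 8372 at 37 m³.
That's the maximum — no swap from here does better than 8372.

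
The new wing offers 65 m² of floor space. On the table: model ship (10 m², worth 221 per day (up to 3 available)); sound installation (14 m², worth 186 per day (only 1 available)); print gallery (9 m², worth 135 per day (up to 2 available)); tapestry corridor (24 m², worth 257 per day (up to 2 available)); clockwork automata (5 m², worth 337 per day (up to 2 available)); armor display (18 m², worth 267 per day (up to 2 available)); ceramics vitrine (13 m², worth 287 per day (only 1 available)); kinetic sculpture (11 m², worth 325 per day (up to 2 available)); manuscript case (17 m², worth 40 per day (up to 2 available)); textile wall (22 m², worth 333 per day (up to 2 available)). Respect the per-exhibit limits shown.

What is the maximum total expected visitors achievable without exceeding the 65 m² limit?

2053

The ratio heuristic lands on 3×model ship + 2×clockwork automata + 2×kinetic sculpture (1987) but leaves 3 m² idle.
The 10 m² tied up in model ship is better spent on ceramics vitrine — total rises to 2053 (65 m²).
Nothing else within 65 m² beats 2053.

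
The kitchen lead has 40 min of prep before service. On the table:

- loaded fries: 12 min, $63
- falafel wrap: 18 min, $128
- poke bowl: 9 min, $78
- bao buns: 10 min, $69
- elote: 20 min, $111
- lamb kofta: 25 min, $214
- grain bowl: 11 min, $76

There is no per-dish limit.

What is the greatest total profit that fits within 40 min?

The ratio ordering already packs tightly: 4×poke bowl, 36 min, 312.
Every other selection either busts 40 min or fails to beat 312.

312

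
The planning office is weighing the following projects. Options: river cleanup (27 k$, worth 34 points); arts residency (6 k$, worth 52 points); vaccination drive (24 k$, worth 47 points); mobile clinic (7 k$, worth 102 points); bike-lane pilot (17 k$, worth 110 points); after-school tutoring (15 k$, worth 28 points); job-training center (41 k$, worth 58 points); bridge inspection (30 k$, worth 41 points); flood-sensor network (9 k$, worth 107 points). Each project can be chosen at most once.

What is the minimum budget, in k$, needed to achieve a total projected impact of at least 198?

16

Look for the lowest-budget combination reaching 198.
mobile clinic + flood-sensor network reaches 209 using 16 k$.
No combination under 16 k$ hits 198.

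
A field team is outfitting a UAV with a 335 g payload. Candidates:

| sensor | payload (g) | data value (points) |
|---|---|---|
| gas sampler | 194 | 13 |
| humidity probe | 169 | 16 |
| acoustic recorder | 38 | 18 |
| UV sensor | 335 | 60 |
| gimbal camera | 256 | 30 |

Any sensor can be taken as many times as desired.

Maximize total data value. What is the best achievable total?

8×acoustic recorder uses 304 of the 335 g and totals 144.
No other feasible combination exceeds 144.

144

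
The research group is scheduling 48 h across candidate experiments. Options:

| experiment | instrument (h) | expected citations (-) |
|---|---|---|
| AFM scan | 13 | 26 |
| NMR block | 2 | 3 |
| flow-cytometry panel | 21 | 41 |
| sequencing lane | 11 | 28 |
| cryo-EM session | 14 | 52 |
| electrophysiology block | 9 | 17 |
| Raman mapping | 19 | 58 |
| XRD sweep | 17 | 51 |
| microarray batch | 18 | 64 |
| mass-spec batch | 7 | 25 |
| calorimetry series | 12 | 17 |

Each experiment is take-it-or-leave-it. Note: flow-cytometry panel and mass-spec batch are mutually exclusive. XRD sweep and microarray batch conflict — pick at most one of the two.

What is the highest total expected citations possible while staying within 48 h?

By expected citations per h: cryo-EM session 3.71, mass-spec batch 3.57, microarray batch 3.56, Raman mapping 3.05 lead.
Cryo-EM session + electrophysiology block + microarray batch + mass-spec batch uses 48 of the 48 h and totals 158.

158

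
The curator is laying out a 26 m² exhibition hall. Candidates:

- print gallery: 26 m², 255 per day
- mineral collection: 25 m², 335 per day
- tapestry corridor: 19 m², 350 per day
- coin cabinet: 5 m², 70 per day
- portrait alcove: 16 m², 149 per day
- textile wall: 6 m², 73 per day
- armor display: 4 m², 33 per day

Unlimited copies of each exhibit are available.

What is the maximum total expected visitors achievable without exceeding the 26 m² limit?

A density-first pass picks tapestry corridor + coin cabinet — 420 at 24 m².
Replace coin cabinet with textile wall: the trade gains 3 net, giving 423 at 25 m².

423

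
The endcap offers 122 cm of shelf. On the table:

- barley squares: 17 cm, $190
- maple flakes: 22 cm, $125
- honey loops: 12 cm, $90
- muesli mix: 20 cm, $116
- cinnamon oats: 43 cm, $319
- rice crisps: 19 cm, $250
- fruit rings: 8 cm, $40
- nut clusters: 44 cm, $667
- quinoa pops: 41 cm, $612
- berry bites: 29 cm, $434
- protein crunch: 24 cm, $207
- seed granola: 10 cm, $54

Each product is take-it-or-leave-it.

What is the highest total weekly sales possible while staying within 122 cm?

Taking fruit rings + nut clusters + quinoa pops + berry bites: 122 cm used, 1753 in weekly sales.
Next best is barley squares + rice crisps + nut clusters + quinoa pops at 1719 (121 cm) — short by 34.

1753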